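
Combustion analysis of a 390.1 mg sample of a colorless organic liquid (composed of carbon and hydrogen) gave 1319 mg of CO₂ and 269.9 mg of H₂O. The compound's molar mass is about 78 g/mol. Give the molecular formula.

mol C = 1.319 g CO₂ ÷ 44.009 g/mol = 0.029971 mol
mol H = 2 × 0.2699 g H₂O ÷ 18.015 g/mol = 0.029964 mol
Divide by the smallest (0.029964 mol): C 1.000, H 1.000
Empirical formula: CH
Empirical-formula mass = 13.02 g/mol; 78 ÷ 13.02 ≈ 6, so the molecular formula is C6H6.

C6H6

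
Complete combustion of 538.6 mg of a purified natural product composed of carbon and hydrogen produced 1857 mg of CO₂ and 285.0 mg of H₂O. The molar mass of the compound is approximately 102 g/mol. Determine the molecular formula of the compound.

C8H6

mol C = 1.857 g CO₂ ÷ 44.009 g/mol = 0.042196 mol
mol H = 2 × 0.2850 g H₂O ÷ 18.015 g/mol = 0.031640 mol
Divide by the smallest (0.031640 mol): C 1.334, H 1.000
Multiplying each by 3 gives whole numbers: C 4.00, H 3.00
Empirical formula: C4H3
Empirical-formula mass = 51.07 g/mol; 102 ÷ 51.07 ≈ 2, so the molecular formula is C8H6.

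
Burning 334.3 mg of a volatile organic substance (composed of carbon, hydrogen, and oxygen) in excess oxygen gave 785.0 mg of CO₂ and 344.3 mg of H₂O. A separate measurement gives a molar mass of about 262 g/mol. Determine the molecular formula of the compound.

C14H30O4

mol C = 0.7850 g CO₂ ÷ 44.009 g/mol = 0.017837 mol
mol H = 2 × 0.3443 g H₂O ÷ 18.015 g/mol = 0.038224 mol
mass O = 0.3343 − (0.21424 + 0.038529) = 0.081527 g → mol O = 0.081527 ÷ 15.999 = 0.0050958 mol
Divide by the smallest (0.0050958 mol): C 3.500, H 7.501, O 1.000
Multiplying each by 2 gives whole numbers: C 7.00, H 15.00, O 2.00
Empirical formula: C7H15O2
Empirical-formula mass = 131.19 g/mol; 262 ÷ 131.19 ≈ 2, so the molecular formula is C14H30O4.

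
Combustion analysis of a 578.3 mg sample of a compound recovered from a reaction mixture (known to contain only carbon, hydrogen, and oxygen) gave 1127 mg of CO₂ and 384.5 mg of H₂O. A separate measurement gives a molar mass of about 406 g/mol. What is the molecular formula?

mol C = 1.127 g CO₂ ÷ 44.009 g/mol = 0.025608 mol
mol H = 2 × 0.3845 g H₂O ÷ 18.015 g/mol = 0.042687 mol
mass O = 0.5783 − (0.30758 + 0.043028) = 0.22769 g → mol O = 0.22769 ÷ 15.999 = 0.014231 mol
Divide by the smallest (0.014231 mol): C 1.799, H 2.999, O 1.000
Multiplying each by 5 gives whole numbers: C 9.00, H 15.00, O 5.00
Empirical formula: C9H15O5
Empirical-formula mass = 203.21 g/mol; 406 ÷ 203.21 ≈ 2, so the molecular formula is C18H30O10.

C18H30O10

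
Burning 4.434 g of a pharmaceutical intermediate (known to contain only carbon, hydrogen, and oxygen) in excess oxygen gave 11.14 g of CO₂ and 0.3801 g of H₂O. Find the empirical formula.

mol C = 11.14 g CO₂ ÷ 44.009 g/mol = 0.25313 mol
mol H = 2 × 0.3801 g H₂O ÷ 18.015 g/mol = 0.042198 mol
mass O = 4.434 − (3.0403 + 0.042536) = 1.3511 g → mol O = 1.3511 ÷ 15.999 = 0.084450 mol
Divide by the smallest (0.042198 mol): C 5.999, H 1.000, O 2.001

C6HO2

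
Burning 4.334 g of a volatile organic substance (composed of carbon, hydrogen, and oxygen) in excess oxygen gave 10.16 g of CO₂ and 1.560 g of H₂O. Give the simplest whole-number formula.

C8H6O3

mol C = 10.16 g CO₂ ÷ 44.009 g/mol = 0.23086 mol
mol H = 2 × 1.560 g H₂O ÷ 18.015 g/mol = 0.17319 mol
mass O = 4.334 − (2.7729 + 0.17457) = 1.3865 g → mol O = 1.3865 ÷ 15.999 = 0.086664 mol
Divide by the smallest (0.086664 mol): C 2.664, H 1.998, O 1.000
Multiplying each by 3 gives whole numbers: C 7.99, H 6.00, O 3.00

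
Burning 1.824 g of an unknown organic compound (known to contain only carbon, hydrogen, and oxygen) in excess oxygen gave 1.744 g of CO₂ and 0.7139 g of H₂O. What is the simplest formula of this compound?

CH2O2

mol C = 1.744 g CO₂ ÷ 44.009 g/mol = 0.039628 mol
mol H = 2 × 0.7139 g H₂O ÷ 18.015 g/mol = 0.079256 mol
mass O = 1.824 − (0.47598 + 0.079890) = 1.2681 g → mol O = 1.2681 ÷ 15.999 = 0.079263 mol
Divide by the smallest (0.039628 mol): C 1.000, H 2.000, O 2.000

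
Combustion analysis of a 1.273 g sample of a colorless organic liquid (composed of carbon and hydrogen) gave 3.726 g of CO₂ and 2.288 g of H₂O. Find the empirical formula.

mol C = 3.726 g CO₂ ÷ 44.009 g/mol = 0.084665 mol
mol H = 2 × 2.288 g H₂O ÷ 18.015 g/mol = 0.25401 mol
Divide by the smallest (0.084665 mol): C 1.000, H 3.000

CH3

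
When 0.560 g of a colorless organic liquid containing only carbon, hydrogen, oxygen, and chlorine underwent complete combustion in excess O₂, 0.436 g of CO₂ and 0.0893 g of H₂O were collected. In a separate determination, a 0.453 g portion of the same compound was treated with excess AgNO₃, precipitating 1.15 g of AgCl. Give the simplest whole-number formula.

C2H2Cl2O

mol C = 0.436 g CO₂ ÷ 44.009 g/mol = 0.009907 mol
mol H = 2 × 0.0893 g H₂O ÷ 18.015 g/mol = 0.009914 mol
From the AgCl data: mol Cl per gram of compound = (1.15 ÷ 143.318) ÷ 0.453 = 0.01771 mol/g, so in the 0.560 g combustion sample mol Cl = 0.009919 mol
mass O = 0.560 − (0.1190 + 0.009993 + 0.3516) = 0.07937 g → mol O = 0.07937 ÷ 15.999 = 0.004961 mol
Divide by the smallest (0.004961 mol): C 1.997, H 1.998, Cl 2.000, O 1.000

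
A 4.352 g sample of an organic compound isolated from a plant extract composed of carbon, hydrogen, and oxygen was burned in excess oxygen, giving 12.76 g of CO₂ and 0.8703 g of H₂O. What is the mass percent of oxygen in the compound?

17.74%

mol C = 12.76 g CO₂ ÷ 44.009 g/mol = 0.28994 mol
mol H = 2 × 0.8703 g H₂O ÷ 18.015 g/mol = 0.096619 mol
mass O = 4.352 − (3.4825 + 0.097392) = 0.77213 g → mol O = 0.77213 ÷ 15.999 = 0.048261 mol
mass % O = 0.77213 g ÷ 4.352 g × 100%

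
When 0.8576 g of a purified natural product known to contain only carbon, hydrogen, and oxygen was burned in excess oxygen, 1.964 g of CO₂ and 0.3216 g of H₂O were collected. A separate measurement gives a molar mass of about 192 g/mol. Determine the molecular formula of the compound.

C10H8O4

mol C = 1.964 g CO₂ ÷ 44.009 g/mol = 0.044627 mol
mol H = 2 × 0.3216 g H₂O ÷ 18.015 g/mol = 0.035704 mol
mass O = 0.8576 − (0.53602 + 0.035989) = 0.28559 g → mol O = 0.28559 ÷ 15.999 = 0.017851 mol
Divide by the smallest (0.017851 mol): C 2.500, H 2.000, O 1.000
Multiplying each by 2 gives whole numbers: C 5.00, H 4.00, O 2.00
Empirical formula: C5H4O2
Empirical-formula mass = 96.08 g/mol; 192 ÷ 96.08 ≈ 2, so the molecular formula is C10H8O4.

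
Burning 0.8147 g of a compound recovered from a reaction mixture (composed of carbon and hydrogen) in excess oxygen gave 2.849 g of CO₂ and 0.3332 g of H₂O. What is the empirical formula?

C7H4

mol C = 2.849 g CO₂ ÷ 44.009 g/mol = 0.064737 mol
mol H = 2 × 0.3332 g H₂O ÷ 18.015 g/mol = 0.036991 mol
Divide by the smallest (0.036991 mol): C 1.750, H 1.000
Multiplying each by 4 gives whole numbers: C 7.00, H 4.00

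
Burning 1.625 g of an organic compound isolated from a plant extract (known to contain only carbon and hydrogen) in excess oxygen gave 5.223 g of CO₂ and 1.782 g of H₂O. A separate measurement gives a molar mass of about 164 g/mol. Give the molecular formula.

C12H20

mol C = 5.223 g CO₂ ÷ 44.009 g/mol = 0.11868 mol
mol H = 2 × 1.782 g H₂O ÷ 18.015 g/mol = 0.19784 mol
Divide by the smallest (0.11868 mol): C 1.000, H 1.667
Multiplying each by 3 gives whole numbers: C 3.00, H 5.00
Empirical formula: C3H5
Empirical-formula mass = 41.07 g/mol; 164 ÷ 41.07 ≈ 4, so the molecular formula is C12H20.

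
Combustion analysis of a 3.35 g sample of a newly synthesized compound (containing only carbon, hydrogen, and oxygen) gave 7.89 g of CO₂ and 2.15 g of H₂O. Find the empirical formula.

mol C = 7.89 g CO₂ ÷ 44.009 g/mol = 0.1793 mol
mol H = 2 × 2.15 g H₂O ÷ 18.015 g/mol = 0.2387 mol
mass O = 3.35 − (2.153 + 0.2406) = 0.9561 g → mol O = 0.9561 ÷ 15.999 = 0.05976 mol
Divide by the smallest (0.05976 mol): C 3.000, H 3.994, O 1.000

C3H4O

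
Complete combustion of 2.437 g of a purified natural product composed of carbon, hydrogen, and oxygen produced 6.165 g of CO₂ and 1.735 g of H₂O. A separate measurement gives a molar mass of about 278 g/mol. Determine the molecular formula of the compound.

C16H22O4

mol C = 6.165 g CO₂ ÷ 44.009 g/mol = 0.14008 mol
mol H = 2 × 1.735 g H₂O ÷ 18.015 g/mol = 0.19262 mol
mass O = 2.437 − (1.6826 + 0.19416) = 0.56028 g → mol O = 0.56028 ÷ 15.999 = 0.035020 mol
Divide by the smallest (0.035020 mol): C 4.000, H 5.500, O 1.000
Multiplying each by 2 gives whole numbers: C 8.00, H 11.00, O 2.00
Empirical formula: C8H11O2
Empirical-formula mass = 139.17 g/mol; 278 ÷ 139.17 ≈ 2, so the molecular formula is C16H22O4.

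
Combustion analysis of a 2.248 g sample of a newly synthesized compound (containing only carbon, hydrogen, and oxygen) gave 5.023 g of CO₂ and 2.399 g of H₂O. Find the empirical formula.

mol C = 5.023 g CO₂ ÷ 44.009 g/mol = 0.11414 mol
mol H = 2 × 2.399 g H₂O ÷ 18.015 g/mol = 0.26633 mol
mass O = 2.248 − (1.3709 + 0.26846) = 0.60865 g → mol O = 0.60865 ÷ 15.999 = 0.038043 mol
Divide by the smallest (0.038043 mol): C 3.000, H 7.001, O 1.000

C3H7O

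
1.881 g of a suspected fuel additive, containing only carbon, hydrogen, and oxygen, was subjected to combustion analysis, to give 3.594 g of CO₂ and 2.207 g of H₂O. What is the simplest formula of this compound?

mol C = 3.594 g CO₂ ÷ 44.009 g/mol = 0.081665 mol
mol H = 2 × 2.207 g H₂O ÷ 18.015 g/mol = 0.24502 mol
mass O = 1.881 − (0.98088 + 0.24698) = 0.65314 g → mol O = 0.65314 ÷ 15.999 = 0.040824 mol
Divide by the smallest (0.040824 mol): C 2.000, H 6.002, O 1.000

C2H6O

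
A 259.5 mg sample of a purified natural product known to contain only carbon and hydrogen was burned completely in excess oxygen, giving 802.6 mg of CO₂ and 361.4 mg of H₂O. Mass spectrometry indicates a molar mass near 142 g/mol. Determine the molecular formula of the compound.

C10H22

mol C = 0.8026 g CO₂ ÷ 44.009 g/mol = 0.018237 mol
mol H = 2 × 0.3614 g H₂O ÷ 18.015 g/mol = 0.040122 mol
Divide by the smallest (0.018237 mol): C 1.000, H 2.200
Multiplying each by 5 gives whole numbers: C 5.00, H 11.00
Empirical formula: C5H11
Empirical-formula mass = 71.14 g/mol; 142 ÷ 71.14 ≈ 2, so the molecular formula is C10H22.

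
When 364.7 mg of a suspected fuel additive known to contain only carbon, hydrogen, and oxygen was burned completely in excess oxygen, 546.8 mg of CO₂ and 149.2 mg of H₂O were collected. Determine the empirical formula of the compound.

C3H4O3

mol C = 0.5468 g CO₂ ÷ 44.009 g/mol = 0.012425 mol
mol H = 2 × 0.1492 g H₂O ÷ 18.015 g/mol = 0.016564 mol
mass O = 0.3647 − (0.14923 + 0.016696) = 0.19877 g → mol O = 0.19877 ÷ 15.999 = 0.012424 mol
Divide by the smallest (0.012424 mol): C 1.000, H 1.333, O 1.000
Multiplying each by 3 gives whole numbers: C 3.00, H 4.00, O 3.00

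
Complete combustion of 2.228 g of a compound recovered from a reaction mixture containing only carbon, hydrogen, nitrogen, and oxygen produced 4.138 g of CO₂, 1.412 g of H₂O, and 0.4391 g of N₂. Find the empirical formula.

C3H5NO

mol C = 4.138 g CO₂ ÷ 44.009 g/mol = 0.094026 mol
mol H = 2 × 1.412 g H₂O ÷ 18.015 g/mol = 0.15676 mol
mol N = 2 × 0.4391 g N₂ ÷ 28.014 g/mol = 0.031349 mol
mass O = 2.228 − (1.1293 + 0.15801 + 0.43910) = 0.50154 g → mol O = 0.50154 ÷ 15.999 = 0.031348 mol
Divide by the smallest (0.031348 mol): C 2.999, H 5.001, N 1.000, O 1.000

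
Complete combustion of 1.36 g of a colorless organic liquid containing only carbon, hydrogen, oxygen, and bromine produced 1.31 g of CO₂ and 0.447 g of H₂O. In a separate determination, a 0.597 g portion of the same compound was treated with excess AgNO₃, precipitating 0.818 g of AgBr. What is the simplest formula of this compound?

C3H5BrO

mol C = 1.31 g CO₂ ÷ 44.009 g/mol = 0.02977 mol
mol H = 2 × 0.447 g H₂O ÷ 18.015 g/mol = 0.04963 mol
From the AgBr data: mol Br per gram of compound = (0.818 ÷ 187.772) ÷ 0.597 = 0.007297 mol/g, so in the 1.36 g combustion sample mol Br = 0.009924 mol
mass O = 1.36 − (0.3575 + 0.05002 + 0.7930) = 0.1595 g → mol O = 0.1595 ÷ 15.999 = 0.009968 mol
Divide by the smallest (0.009924 mol): C 2.999, H 5.001, Br 1.000, O 1.004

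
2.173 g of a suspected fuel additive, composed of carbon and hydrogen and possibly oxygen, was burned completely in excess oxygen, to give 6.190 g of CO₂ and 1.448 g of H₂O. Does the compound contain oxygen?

yes

mol C = 6.190 g CO₂ ÷ 44.009 g/mol = 0.14065 mol
mol H = 2 × 1.448 g H₂O ÷ 18.015 g/mol = 0.16075 mol
C and H account for only 1.8514 g of the 2.173 g sample; the remaining 0.32158 g must be oxygen.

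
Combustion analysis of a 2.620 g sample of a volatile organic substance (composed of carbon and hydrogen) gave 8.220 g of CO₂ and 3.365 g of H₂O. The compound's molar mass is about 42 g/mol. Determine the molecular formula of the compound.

mol C = 8.220 g CO₂ ÷ 44.009 g/mol = 0.18678 mol
mol H = 2 × 3.365 g H₂O ÷ 18.015 g/mol = 0.37358 mol
Divide by the smallest (0.18678 mol): C 1.000, H 2.000
Empirical formula: CH2
Empirical-formula mass = 14.03 g/mol; 42 ÷ 14.03 ≈ 3, so the molecular formula is C3H6.

C3H6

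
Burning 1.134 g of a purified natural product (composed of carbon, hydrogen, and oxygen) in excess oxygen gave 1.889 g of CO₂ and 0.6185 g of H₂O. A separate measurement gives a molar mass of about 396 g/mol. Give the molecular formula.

mol C = 1.889 g CO₂ ÷ 44.009 g/mol = 0.042923 mol
mol H = 2 × 0.6185 g H₂O ÷ 18.015 g/mol = 0.068665 mol
mass O = 1.134 − (0.51555 + 0.069214) = 0.54924 g → mol O = 0.54924 ÷ 15.999 = 0.034329 mol
Divide by the smallest (0.034329 mol): C 1.250, H 2.000, O 1.000
Multiplying each by 4 gives whole numbers: C 5.00, H 8.00, O 4.00
Empirical formula: C5H8O4
Empirical-formula mass = 132.12 g/mol; 396 ÷ 132.12 ≈ 3, so the molecular formula is C15H24O12.

C15H24O12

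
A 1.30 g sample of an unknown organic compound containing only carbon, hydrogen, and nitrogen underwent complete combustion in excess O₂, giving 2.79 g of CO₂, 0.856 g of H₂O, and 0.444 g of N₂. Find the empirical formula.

mol C = 2.79 g CO₂ ÷ 44.009 g/mol = 0.06340 mol
mol H = 2 × 0.856 g H₂O ÷ 18.015 g/mol = 0.09503 mol
mol N = 2 × 0.444 g N₂ ÷ 28.014 g/mol = 0.03170 mol
Divide by the smallest (0.03170 mol): C 2.000, H 2.998, N 1.000

C2H3N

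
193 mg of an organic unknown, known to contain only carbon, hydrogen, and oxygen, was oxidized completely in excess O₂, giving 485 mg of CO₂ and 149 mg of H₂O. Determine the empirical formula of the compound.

C4H6O

mol C = 0.485 g CO₂ ÷ 44.009 g/mol = 0.01102 mol
mol H = 2 × 0.149 g H₂O ÷ 18.015 g/mol = 0.01654 mol
mass O = 0.193 − (0.1324 + 0.01667) = 0.04396 g → mol O = 0.04396 ÷ 15.999 = 0.002748 mol
Divide by the smallest (0.002748 mol): C 4.011, H 6.020, O 1.000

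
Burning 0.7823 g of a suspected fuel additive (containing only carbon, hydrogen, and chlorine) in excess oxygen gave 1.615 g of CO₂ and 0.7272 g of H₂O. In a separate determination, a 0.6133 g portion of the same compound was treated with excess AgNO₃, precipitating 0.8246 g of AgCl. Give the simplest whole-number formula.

mol C = 1.615 g CO₂ ÷ 44.009 g/mol = 0.036697 mol
mol H = 2 × 0.7272 g H₂O ÷ 18.015 g/mol = 0.080733 mol
From the AgCl data: mol Cl per gram of compound = (0.8246 ÷ 143.318) ÷ 0.6133 = 0.0093814 mol/g, so in the 0.7823 g combustion sample mol Cl = 0.0073391 mol
Divide by the smallest (0.0073391 mol): C 5.000, H 11.000, Cl 1.000

C5H11Cl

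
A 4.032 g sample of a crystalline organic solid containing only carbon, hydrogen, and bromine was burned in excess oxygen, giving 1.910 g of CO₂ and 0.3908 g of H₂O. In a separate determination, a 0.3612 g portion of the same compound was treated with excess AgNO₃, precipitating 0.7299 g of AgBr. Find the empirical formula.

CHBr

mol C = 1.910 g CO₂ ÷ 44.009 g/mol = 0.043400 mol
mol H = 2 × 0.3908 g H₂O ÷ 18.015 g/mol = 0.043386 mol
From the AgBr data: mol Br per gram of compound = (0.7299 ÷ 187.772) ÷ 0.3612 = 0.010762 mol/g, so in the 4.032 g combustion sample mol Br = 0.043392 mol
Divide by the smallest (0.043386 mol): C 1.000, H 1.000, Br 1.000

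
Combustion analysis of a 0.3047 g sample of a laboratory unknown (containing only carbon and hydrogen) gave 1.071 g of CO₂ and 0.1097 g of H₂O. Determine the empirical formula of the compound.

mol C = 1.071 g CO₂ ÷ 44.009 g/mol = 0.024336 mol
mol H = 2 × 0.1097 g H₂O ÷ 18.015 g/mol = 0.012179 mol
Divide by the smallest (0.012179 mol): C 1.998, H 1.000

C2H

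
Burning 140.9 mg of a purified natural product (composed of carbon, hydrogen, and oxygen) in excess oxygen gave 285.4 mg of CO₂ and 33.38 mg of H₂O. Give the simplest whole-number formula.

mol C = 0.2854 g CO₂ ÷ 44.009 g/mol = 0.0064850 mol
mol H = 2 × 0.03338 g H₂O ÷ 18.015 g/mol = 0.0037058 mol
mass O = 0.1409 − (0.077892 + 0.0037354) = 0.059273 g → mol O = 0.059273 ÷ 15.999 = 0.0037048 mol
Divide by the smallest (0.0037048 mol): C 1.750, H 1.000, O 1.000
Multiplying each by 4 gives whole numbers: C 7.00, H 4.00, O 4.00

C7H4O4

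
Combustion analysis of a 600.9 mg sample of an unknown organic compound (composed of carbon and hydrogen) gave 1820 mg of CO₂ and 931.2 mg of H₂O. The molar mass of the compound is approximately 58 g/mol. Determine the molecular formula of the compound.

mol C = 1.820 g CO₂ ÷ 44.009 g/mol = 0.041355 mol
mol H = 2 × 0.9312 g H₂O ÷ 18.015 g/mol = 0.10338 mol
Divide by the smallest (0.041355 mol): C 1.000, H 2.500
Multiplying each by 2 gives whole numbers: C 2.00, H 5.00
Empirical formula: C2H5
Empirical-formula mass = 29.06 g/mol; 58 ÷ 29.06 ≈ 2, so the molecular formula is C4H10.

C4H10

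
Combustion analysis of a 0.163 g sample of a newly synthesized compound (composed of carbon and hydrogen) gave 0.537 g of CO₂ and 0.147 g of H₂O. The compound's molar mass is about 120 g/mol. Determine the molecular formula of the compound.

mol C = 0.537 g CO₂ ÷ 44.009 g/mol = 0.01220 mol
mol H = 2 × 0.147 g H₂O ÷ 18.015 g/mol = 0.01632 mol
Divide by the smallest (0.01220 mol): C 1.000, H 1.337
Multiplying each by 3 gives whole numbers: C 3.00, H 4.01
Empirical formula: C3H4
Empirical-formula mass = 40.06 g/mol; 120 ÷ 40.06 ≈ 3, so the molecular formula is C9H12.

C9H12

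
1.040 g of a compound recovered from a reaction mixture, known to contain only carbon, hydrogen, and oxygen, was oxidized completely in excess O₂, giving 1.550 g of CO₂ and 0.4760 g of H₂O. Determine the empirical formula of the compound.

mol C = 1.550 g CO₂ ÷ 44.009 g/mol = 0.035220 mol
mol H = 2 × 0.4760 g H₂O ÷ 18.015 g/mol = 0.052845 mol
mass O = 1.040 − (0.42303 + 0.053268) = 0.56370 g → mol O = 0.56370 ÷ 15.999 = 0.035234 mol
Divide by the smallest (0.035220 mol): C 1.000, H 1.500, O 1.000
Multiplying each by 2 gives whole numbers: C 2.00, H 3.00, O 2.00

C2H3O2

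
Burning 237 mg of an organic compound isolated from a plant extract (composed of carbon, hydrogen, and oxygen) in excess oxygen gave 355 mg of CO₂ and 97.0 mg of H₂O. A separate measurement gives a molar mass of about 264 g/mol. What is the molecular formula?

mol C = 0.355 g CO₂ ÷ 44.009 g/mol = 0.008067 mol
mol H = 2 × 0.0970 g H₂O ÷ 18.015 g/mol = 0.01077 mol
mass O = 0.237 − (0.09689 + 0.01085) = 0.1293 g → mol O = 0.1293 ÷ 15.999 = 0.008079 mol
Divide by the smallest (0.008067 mol): C 1.000, H 1.335, O 1.002
Multiplying each by 3 gives whole numbers: C 3.00, H 4.00, O 3.00
Empirical formula: C3H4O3
Empirical-formula mass = 88.06 g/mol; 264 ÷ 88.06 ≈ 3, so the molecular formula is C9H12O9.

C9H12O9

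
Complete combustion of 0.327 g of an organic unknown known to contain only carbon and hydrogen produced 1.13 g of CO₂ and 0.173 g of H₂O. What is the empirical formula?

mol C = 1.13 g CO₂ ÷ 44.009 g/mol = 0.02568 mol
mol H = 2 × 0.173 g H₂O ÷ 18.015 g/mol = 0.01921 mol
Divide by the smallest (0.01921 mol): C 1.337, H 1.000
Multiplying each by 3 gives whole numbers: C 4.01, H 3.00

C4H3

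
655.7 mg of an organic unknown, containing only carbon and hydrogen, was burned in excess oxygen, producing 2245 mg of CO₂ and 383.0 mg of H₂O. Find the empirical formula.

mol C = 2.245 g CO₂ ÷ 44.009 g/mol = 0.051012 mol
mol H = 2 × 0.3830 g H₂O ÷ 18.015 g/mol = 0.042520 mol
Divide by the smallest (0.042520 mol): C 1.200, H 1.000
Multiplying each by 5 gives whole numbers: C 6.00, H 5.00

C6H5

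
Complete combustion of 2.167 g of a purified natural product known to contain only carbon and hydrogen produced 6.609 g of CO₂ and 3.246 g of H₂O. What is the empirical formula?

C5H12

mol C = 6.609 g CO₂ ÷ 44.009 g/mol = 0.15017 mol
mol H = 2 × 3.246 g H₂O ÷ 18.015 g/mol = 0.36037 mol
Divide by the smallest (0.15017 mol): C 1.000, H 2.400
Multiplying each by 5 gives whole numbers: C 5.00, H 12.00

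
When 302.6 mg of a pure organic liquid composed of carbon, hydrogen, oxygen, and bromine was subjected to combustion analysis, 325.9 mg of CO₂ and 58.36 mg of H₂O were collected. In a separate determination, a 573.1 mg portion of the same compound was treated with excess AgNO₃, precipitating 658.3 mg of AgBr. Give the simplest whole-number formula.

mol C = 0.3259 g CO₂ ÷ 44.009 g/mol = 0.0074053 mol
mol H = 2 × 0.05836 g H₂O ÷ 18.015 g/mol = 0.0064790 mol
From the AgBr data: mol Br per gram of compound = (0.6583 ÷ 187.772) ÷ 0.5731 = 0.0061173 mol/g, so in the 0.3026 g combustion sample mol Br = 0.0018511 mol
mass O = 0.3026 − (0.088945 + 0.0065309 + 0.14791) = 0.059213 g → mol O = 0.059213 ÷ 15.999 = 0.0037011 mol
Divide by the smallest (0.0018511 mol): C 4.000, H 3.500, Br 1.000, O 1.999
Multiplying each by 2 gives whole numbers: C 8.00, H 7.00, Br 2.00, O 4.00

C8H7Br2O4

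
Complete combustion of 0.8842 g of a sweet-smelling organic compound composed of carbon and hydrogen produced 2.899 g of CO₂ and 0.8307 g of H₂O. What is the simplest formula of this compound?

C5H7

mol C = 2.899 g CO₂ ÷ 44.009 g/mol = 0.065873 mol
mol H = 2 × 0.8307 g H₂O ÷ 18.015 g/mol = 0.092223 mol
Divide by the smallest (0.065873 mol): C 1.000, H 1.400
Multiplying each by 5 gives whole numbers: C 5.00, H 7.00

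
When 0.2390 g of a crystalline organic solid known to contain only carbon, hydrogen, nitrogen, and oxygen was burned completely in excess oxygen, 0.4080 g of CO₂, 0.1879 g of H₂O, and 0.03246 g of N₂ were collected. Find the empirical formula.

mol C = 0.4080 g CO₂ ÷ 44.009 g/mol = 0.0092708 mol
mol H = 2 × 0.1879 g H₂O ÷ 18.015 g/mol = 0.020860 mol
mol N = 2 × 0.03246 g N₂ ÷ 28.014 g/mol = 0.0023174 mol
mass O = 0.2390 − (0.11135 + 0.021027 + 0.032460) = 0.074161 g → mol O = 0.074161 ÷ 15.999 = 0.0046353 mol
Divide by the smallest (0.0023174 mol): C 4.001, H 9.002, N 1.000, O 2.000

C4H9NO2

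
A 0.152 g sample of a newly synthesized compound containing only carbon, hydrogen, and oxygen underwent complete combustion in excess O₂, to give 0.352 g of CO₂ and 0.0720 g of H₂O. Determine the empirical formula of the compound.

C8H8O3

mol C = 0.352 g CO₂ ÷ 44.009 g/mol = 0.007998 mol
mol H = 2 × 0.0720 g H₂O ÷ 18.015 g/mol = 0.007993 mol
mass O = 0.152 − (0.09607 + 0.008057) = 0.04787 g → mol O = 0.04787 ÷ 15.999 = 0.002992 mol
Divide by the smallest (0.002992 mol): C 2.673, H 2.671, O 1.000
Multiplying each by 3 gives whole numbers: C 8.02, H 8.01, O 3.00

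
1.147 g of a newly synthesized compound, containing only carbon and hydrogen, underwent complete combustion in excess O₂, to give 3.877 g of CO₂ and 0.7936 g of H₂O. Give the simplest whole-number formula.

CH

mol C = 3.877 g CO₂ ÷ 44.009 g/mol = 0.088096 mol
mol H = 2 × 0.7936 g H₂O ÷ 18.015 g/mol = 0.088104 mol
Divide by the smallest (0.088096 mol): C 1.000, H 1.000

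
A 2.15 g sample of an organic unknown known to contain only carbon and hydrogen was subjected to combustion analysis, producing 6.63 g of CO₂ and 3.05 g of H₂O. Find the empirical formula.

mol C = 6.63 g CO₂ ÷ 44.009 g/mol = 0.1507 mol
mol H = 2 × 3.05 g H₂O ÷ 18.015 g/mol = 0.3386 mol
Divide by the smallest (0.1507 mol): C 1.000, H 2.248
Multiplying each by 4 gives whole numbers: C 4.00, H 8.99

C4H9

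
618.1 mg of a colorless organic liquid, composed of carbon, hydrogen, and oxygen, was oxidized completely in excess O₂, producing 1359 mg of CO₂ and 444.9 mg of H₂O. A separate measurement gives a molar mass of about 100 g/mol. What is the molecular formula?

C5H8O2

mol C = 1.359 g CO₂ ÷ 44.009 g/mol = 0.030880 mol
mol H = 2 × 0.4449 g H₂O ÷ 18.015 g/mol = 0.049392 mol
mass O = 0.6181 − (0.37090 + 0.049787) = 0.19741 g → mol O = 0.19741 ÷ 15.999 = 0.012339 mol
Divide by the smallest (0.012339 mol): C 2.503, H 4.003, O 1.000
Multiplying each by 2 gives whole numbers: C 5.01, H 8.01, O 2.00
Empirical formula: C5H8O2
Empirical-formula mass = 100.12 g/mol; 100 ÷ 100.12 ≈ 1, so the molecular formula is C5H8O2.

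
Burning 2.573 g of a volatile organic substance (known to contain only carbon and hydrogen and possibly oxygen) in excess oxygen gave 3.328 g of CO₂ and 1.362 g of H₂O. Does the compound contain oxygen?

yes

mol C = 3.328 g CO₂ ÷ 44.009 g/mol = 0.075621 mol
mol H = 2 × 1.362 g H₂O ÷ 18.015 g/mol = 0.15121 mol
C and H account for only 1.0607 g of the 2.573 g sample; the remaining 1.5123 g must be oxygen.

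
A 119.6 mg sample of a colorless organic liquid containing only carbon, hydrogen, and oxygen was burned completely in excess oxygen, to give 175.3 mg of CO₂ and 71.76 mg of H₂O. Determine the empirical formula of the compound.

mol C = 0.1753 g CO₂ ÷ 44.009 g/mol = 0.0039833 mol
mol H = 2 × 0.07176 g H₂O ÷ 18.015 g/mol = 0.0079667 mol
mass O = 0.1196 − (0.047843 + 0.0080304) = 0.063726 g → mol O = 0.063726 ÷ 15.999 = 0.0039832 mol
Divide by the smallest (0.0039832 mol): C 1.000, H 2.000, O 1.000

CH2O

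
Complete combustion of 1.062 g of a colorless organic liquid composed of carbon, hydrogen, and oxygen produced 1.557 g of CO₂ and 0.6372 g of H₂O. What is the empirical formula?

mol C = 1.557 g CO₂ ÷ 44.009 g/mol = 0.035379 mol
mol H = 2 × 0.6372 g H₂O ÷ 18.015 g/mol = 0.070741 mol
mass O = 1.062 − (0.42494 + 0.071307) = 0.56575 g → mol O = 0.56575 ÷ 15.999 = 0.035362 mol
Divide by the smallest (0.035362 mol): C 1.000, H 2.000, O 1.000

CH2O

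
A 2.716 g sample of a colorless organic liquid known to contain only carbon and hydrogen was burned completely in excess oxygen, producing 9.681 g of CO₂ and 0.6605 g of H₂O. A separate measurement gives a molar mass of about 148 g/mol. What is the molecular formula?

mol C = 9.681 g CO₂ ÷ 44.009 g/mol = 0.21998 mol
mol H = 2 × 0.6605 g H₂O ÷ 18.015 g/mol = 0.073328 mol
Divide by the smallest (0.073328 mol): C 3.000, H 1.000
Empirical formula: C3H
Empirical-formula mass = 37.04 g/mol; 148 ÷ 37.04 ≈ 4, so the molecular formula is C12H4.

C12H4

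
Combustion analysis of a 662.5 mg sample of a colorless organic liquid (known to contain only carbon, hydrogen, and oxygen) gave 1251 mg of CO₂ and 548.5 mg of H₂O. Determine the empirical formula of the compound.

C7H15O4

mol C = 1.251 g CO₂ ÷ 44.009 g/mol = 0.028426 mol
mol H = 2 × 0.5485 g H₂O ÷ 18.015 g/mol = 0.060894 mol
mass O = 0.6625 − (0.34142 + 0.061381) = 0.25969 g → mol O = 0.25969 ÷ 15.999 = 0.016232 mol
Divide by the smallest (0.016232 mol): C 1.751, H 3.751, O 1.000
Multiplying each by 4 gives whole numbers: C 7.00, H 15.01, O 4.00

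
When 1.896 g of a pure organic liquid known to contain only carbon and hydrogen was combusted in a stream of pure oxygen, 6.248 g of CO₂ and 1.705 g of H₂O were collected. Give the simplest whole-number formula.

C3H4

mol C = 6.248 g CO₂ ÷ 44.009 g/mol = 0.14197 mol
mol H = 2 × 1.705 g H₂O ÷ 18.015 g/mol = 0.18929 mol
Divide by the smallest (0.14197 mol): C 1.000, H 1.333
Multiplying each by 3 gives whole numbers: C 3.00, H 4.00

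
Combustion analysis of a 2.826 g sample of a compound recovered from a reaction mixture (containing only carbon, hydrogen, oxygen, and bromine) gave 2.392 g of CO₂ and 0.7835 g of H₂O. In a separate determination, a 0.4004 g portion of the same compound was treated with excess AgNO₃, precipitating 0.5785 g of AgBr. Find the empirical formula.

mol C = 2.392 g CO₂ ÷ 44.009 g/mol = 0.054353 mol
mol H = 2 × 0.7835 g H₂O ÷ 18.015 g/mol = 0.086983 mol
From the AgBr data: mol Br per gram of compound = (0.5785 ÷ 187.772) ÷ 0.4004 = 0.0076945 mol/g, so in the 2.826 g combustion sample mol Br = 0.021745 mol
mass O = 2.826 − (0.65283 + 0.087679 + 1.7375) = 0.34802 g → mol O = 0.34802 ÷ 15.999 = 0.021752 mol
Divide by the smallest (0.021745 mol): C 2.500, H 4.000, Br 1.000, O 1.000
Multiplying each by 2 gives whole numbers: C 5.00, H 8.00, Br 2.00, O 2.00

C5H8Br2O2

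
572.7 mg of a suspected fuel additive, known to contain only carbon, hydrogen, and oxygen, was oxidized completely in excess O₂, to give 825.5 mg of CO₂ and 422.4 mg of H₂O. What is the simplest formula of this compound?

mol C = 0.8255 g CO₂ ÷ 44.009 g/mol = 0.018758 mol
mol H = 2 × 0.4224 g H₂O ÷ 18.015 g/mol = 0.046894 mol
mass O = 0.5727 − (0.22530 + 0.047269) = 0.30013 g → mol O = 0.30013 ÷ 15.999 = 0.018760 mol
Divide by the smallest (0.018758 mol): C 1.000, H 2.500, O 1.000
Multiplying each by 2 gives whole numbers: C 2.00, H 5.00, O 2.00

C2H5O2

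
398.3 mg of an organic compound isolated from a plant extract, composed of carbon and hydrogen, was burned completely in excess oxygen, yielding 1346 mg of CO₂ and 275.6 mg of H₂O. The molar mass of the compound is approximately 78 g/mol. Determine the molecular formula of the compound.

mol C = 1.346 g CO₂ ÷ 44.009 g/mol = 0.030585 mol
mol H = 2 × 0.2756 g H₂O ÷ 18.015 g/mol = 0.030597 mol
Divide by the smallest (0.030585 mol): C 1.000, H 1.000
Empirical formula: CH
Empirical-formula mass = 13.02 g/mol; 78 ÷ 13.02 ≈ 6, so the molecular formula is C6H6.

C6H6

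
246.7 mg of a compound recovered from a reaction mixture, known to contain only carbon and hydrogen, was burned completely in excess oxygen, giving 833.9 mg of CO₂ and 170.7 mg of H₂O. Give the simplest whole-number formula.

mol C = 0.8339 g CO₂ ÷ 44.009 g/mol = 0.018948 mol
mol H = 2 × 0.1707 g H₂O ÷ 18.015 g/mol = 0.018951 mol
Divide by the smallest (0.018948 mol): C 1.000, H 1.000

CH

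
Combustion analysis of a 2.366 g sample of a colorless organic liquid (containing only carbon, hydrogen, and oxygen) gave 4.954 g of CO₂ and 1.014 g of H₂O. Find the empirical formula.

mol C = 4.954 g CO₂ ÷ 44.009 g/mol = 0.11257 mol
mol H = 2 × 1.014 g H₂O ÷ 18.015 g/mol = 0.11257 mol
mass O = 2.366 − (1.3521 + 0.11347) = 0.90047 g → mol O = 0.90047 ÷ 15.999 = 0.056283 mol
Divide by the smallest (0.056283 mol): C 2.000, H 2.000, O 1.000

C2H2O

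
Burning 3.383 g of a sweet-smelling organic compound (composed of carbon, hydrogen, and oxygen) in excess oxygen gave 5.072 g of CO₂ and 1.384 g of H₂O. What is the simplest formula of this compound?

mol C = 5.072 g CO₂ ÷ 44.009 g/mol = 0.11525 mol
mol H = 2 × 1.384 g H₂O ÷ 18.015 g/mol = 0.15365 mol
mass O = 3.383 − (1.3843 + 0.15488) = 1.8439 g → mol O = 1.8439 ÷ 15.999 = 0.11525 mol
Divide by the smallest (0.11525 mol): C 1.000, H 1.333, O 1.000
Multiplying each by 3 gives whole numbers: C 3.00, H 4.00, O 3.00

C3H4O3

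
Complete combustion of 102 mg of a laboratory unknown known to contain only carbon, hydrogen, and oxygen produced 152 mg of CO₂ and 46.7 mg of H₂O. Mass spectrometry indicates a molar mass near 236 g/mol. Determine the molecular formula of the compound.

mol C = 0.152 g CO₂ ÷ 44.009 g/mol = 0.003454 mol
mol H = 2 × 0.0467 g H₂O ÷ 18.015 g/mol = 0.005185 mol
mass O = 0.102 − (0.04148 + 0.005226) = 0.05529 g → mol O = 0.05529 ÷ 15.999 = 0.003456 mol
Divide by the smallest (0.003454 mol): C 1.000, H 1.501, O 1.001
Multiplying each by 2 gives whole numbers: C 2.00, H 3.00, O 2.00
Empirical formula: C2H3O2
Empirical-formula mass = 59.04 g/mol; 236 ÷ 59.04 ≈ 4, so the molecular formula is C8H12O8.

C8H12O8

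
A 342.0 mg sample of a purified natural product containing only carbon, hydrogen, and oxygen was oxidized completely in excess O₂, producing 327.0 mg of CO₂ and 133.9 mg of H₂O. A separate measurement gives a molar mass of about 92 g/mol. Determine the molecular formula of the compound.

mol C = 0.3270 g CO₂ ÷ 44.009 g/mol = 0.0074303 mol
mol H = 2 × 0.1339 g H₂O ÷ 18.015 g/mol = 0.014865 mol
mass O = 0.3420 − (0.089245 + 0.014984) = 0.23777 g → mol O = 0.23777 ÷ 15.999 = 0.014862 mol
Divide by the smallest (0.0074303 mol): C 1.000, H 2.001, O 2.000
Empirical formula: CH2O2
Empirical-formula mass = 46.02 g/mol; 92 ÷ 46.02 ≈ 2, so the molecular formula is C2H4O4.

C2H4O4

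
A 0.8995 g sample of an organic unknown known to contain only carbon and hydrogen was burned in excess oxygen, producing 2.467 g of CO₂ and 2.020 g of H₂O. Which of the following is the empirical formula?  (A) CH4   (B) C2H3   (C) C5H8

mol C = 2.467 g CO₂ ÷ 44.009 g/mol = 0.056057 mol
mol H = 2 × 2.020 g H₂O ÷ 18.015 g/mol = 0.22426 mol
Divide by the smallest (0.056057 mol): C 1.000, H 4.001

(A) CH4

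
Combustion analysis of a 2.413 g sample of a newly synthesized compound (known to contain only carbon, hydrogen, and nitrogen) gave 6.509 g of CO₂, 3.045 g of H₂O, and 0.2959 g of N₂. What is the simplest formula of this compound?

mol C = 6.509 g CO₂ ÷ 44.009 g/mol = 0.14790 mol
mol H = 2 × 3.045 g H₂O ÷ 18.015 g/mol = 0.33805 mol
mol N = 2 × 0.2959 g N₂ ÷ 28.014 g/mol = 0.021125 mol
Divide by the smallest (0.021125 mol): C 7.001, H 16.002, N 1.000

C7H16N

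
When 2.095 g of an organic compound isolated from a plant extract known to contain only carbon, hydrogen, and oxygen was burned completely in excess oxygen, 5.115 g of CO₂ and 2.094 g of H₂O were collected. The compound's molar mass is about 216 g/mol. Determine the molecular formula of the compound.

mol C = 5.115 g CO₂ ÷ 44.009 g/mol = 0.11623 mol
mol H = 2 × 2.094 g H₂O ÷ 18.015 g/mol = 0.23247 mol
mass O = 2.095 − (1.3960 + 0.23433) = 0.46467 g → mol O = 0.46467 ÷ 15.999 = 0.029044 mol
Divide by the smallest (0.029044 mol): C 4.002, H 8.004, O 1.000
Empirical formula: C4H8O
Empirical-formula mass = 72.11 g/mol; 216 ÷ 72.11 ≈ 3, so the molecular formula is C12H24O3.

C12H24O3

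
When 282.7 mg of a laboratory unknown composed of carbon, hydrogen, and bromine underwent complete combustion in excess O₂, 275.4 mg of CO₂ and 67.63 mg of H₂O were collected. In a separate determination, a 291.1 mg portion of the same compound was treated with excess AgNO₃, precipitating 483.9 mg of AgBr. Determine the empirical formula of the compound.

mol C = 0.2754 g CO₂ ÷ 44.009 g/mol = 0.0062578 mol
mol H = 2 × 0.06763 g H₂O ÷ 18.015 g/mol = 0.0075082 mol
From the AgBr data: mol Br per gram of compound = (0.4839 ÷ 187.772) ÷ 0.2911 = 0.0088528 mol/g, so in the 0.2827 g combustion sample mol Br = 0.0025027 mol
Divide by the smallest (0.0025027 mol): C 2.500, H 3.000, Br 1.000
Multiplying each by 2 gives whole numbers: C 5.00, H 6.00, Br 2.00

C5H6Br2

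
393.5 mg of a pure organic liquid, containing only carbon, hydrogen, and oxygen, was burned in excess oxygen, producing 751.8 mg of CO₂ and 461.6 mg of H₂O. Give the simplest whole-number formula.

mol C = 0.7518 g CO₂ ÷ 44.009 g/mol = 0.017083 mol
mol H = 2 × 0.4616 g H₂O ÷ 18.015 g/mol = 0.051246 mol
mass O = 0.3935 − (0.20518 + 0.051656) = 0.13666 g → mol O = 0.13666 ÷ 15.999 = 0.0085419 mol
Divide by the smallest (0.0085419 mol): C 2.000, H 5.999, O 1.000

C2H6O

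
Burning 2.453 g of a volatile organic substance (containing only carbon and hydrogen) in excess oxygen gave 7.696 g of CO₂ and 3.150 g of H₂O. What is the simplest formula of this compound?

CH2

mol C = 7.696 g CO₂ ÷ 44.009 g/mol = 0.17487 mol
mol H = 2 × 3.150 g H₂O ÷ 18.015 g/mol = 0.34971 mol
Divide by the smallest (0.17487 mol): C 1.000, H 2.000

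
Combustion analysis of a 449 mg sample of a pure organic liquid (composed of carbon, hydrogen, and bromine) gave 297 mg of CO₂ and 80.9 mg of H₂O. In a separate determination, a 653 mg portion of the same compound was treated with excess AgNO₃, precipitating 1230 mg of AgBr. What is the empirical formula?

mol C = 0.297 g CO₂ ÷ 44.009 g/mol = 0.006749 mol
mol H = 2 × 0.0809 g H₂O ÷ 18.015 g/mol = 0.008981 mol
From the AgBr data: mol Br per gram of compound = (1.23 ÷ 187.772) ÷ 0.653 = 0.01003 mol/g, so in the 0.449 g combustion sample mol Br = 0.004504 mol
Divide by the smallest (0.004504 mol): C 1.498, H 1.994, Br 1.000
Multiplying each by 2 gives whole numbers: C 3.00, H 3.99, Br 2.00

C3H4Br2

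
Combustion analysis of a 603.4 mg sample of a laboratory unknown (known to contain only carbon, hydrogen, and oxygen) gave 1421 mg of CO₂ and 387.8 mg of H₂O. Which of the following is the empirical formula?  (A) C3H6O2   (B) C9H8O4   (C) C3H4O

(C) C3H4O

mol C = 1.421 g CO₂ ÷ 44.009 g/mol = 0.032289 mol
mol H = 2 × 0.3878 g H₂O ÷ 18.015 g/mol = 0.043053 mol
mass O = 0.6034 − (0.38782 + 0.043397) = 0.17218 g → mol O = 0.17218 ÷ 15.999 = 0.010762 mol
Divide by the smallest (0.010762 mol): C 3.000, H 4.000, O 1.000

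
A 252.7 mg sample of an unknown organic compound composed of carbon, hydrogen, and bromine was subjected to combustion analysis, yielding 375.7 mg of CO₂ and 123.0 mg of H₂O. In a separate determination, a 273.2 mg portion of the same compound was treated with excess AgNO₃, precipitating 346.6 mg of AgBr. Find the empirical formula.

mol C = 0.3757 g CO₂ ÷ 44.009 g/mol = 0.0085369 mol
mol H = 2 × 0.1230 g H₂O ÷ 18.015 g/mol = 0.013655 mol
From the AgBr data: mol Br per gram of compound = (0.3466 ÷ 187.772) ÷ 0.2732 = 0.0067564 mol/g, so in the 0.2527 g combustion sample mol Br = 0.0017073 mol
Divide by the smallest (0.0017073 mol): C 5.000, H 7.998, Br 1.000

C5H8Br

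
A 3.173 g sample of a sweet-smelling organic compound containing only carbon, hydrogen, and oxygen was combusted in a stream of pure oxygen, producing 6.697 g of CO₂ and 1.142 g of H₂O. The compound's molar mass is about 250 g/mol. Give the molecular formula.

C12H10O6

mol C = 6.697 g CO₂ ÷ 44.009 g/mol = 0.15217 mol
mol H = 2 × 1.142 g H₂O ÷ 18.015 g/mol = 0.12678 mol
mass O = 3.173 − (1.8278 + 0.12780) = 1.2174 g → mol O = 1.2174 ÷ 15.999 = 0.076095 mol
Divide by the smallest (0.076095 mol): C 2.000, H 1.666, O 1.000
Multiplying each by 3 gives whole numbers: C 6.00, H 5.00, O 3.00
Empirical formula: C6H5O3
Empirical-formula mass = 125.10 g/mol; 250 ÷ 125.10 ≈ 2, so the molecular formula is C12H10O6.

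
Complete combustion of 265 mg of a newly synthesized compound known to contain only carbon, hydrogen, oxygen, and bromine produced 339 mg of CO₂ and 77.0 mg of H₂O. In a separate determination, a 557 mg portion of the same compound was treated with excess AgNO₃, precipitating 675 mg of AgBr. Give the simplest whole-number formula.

C9H10Br2O2

mol C = 0.339 g CO₂ ÷ 44.009 g/mol = 0.007703 mol
mol H = 2 × 0.0770 g H₂O ÷ 18.015 g/mol = 0.008548 mol
From the AgBr data: mol Br per gram of compound = (0.675 ÷ 187.772) ÷ 0.557 = 0.006454 mol/g, so in the 0.265 g combustion sample mol Br = 0.001710 mol
mass O = 0.265 − (0.09252 + 0.008617 + 0.1367) = 0.02721 g → mol O = 0.02721 ÷ 15.999 = 0.001700 mol
Divide by the smallest (0.001700 mol): C 4.530, H 5.027, Br 1.006, O 1.000
Multiplying each by 2 gives whole numbers: C 9.06, H 10.05, Br 2.01, O 2.00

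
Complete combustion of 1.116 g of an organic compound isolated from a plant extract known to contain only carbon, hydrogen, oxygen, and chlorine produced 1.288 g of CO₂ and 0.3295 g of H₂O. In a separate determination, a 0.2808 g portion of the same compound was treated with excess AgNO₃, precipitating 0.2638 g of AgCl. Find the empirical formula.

mol C = 1.288 g CO₂ ÷ 44.009 g/mol = 0.029267 mol
mol H = 2 × 0.3295 g H₂O ÷ 18.015 g/mol = 0.036581 mol
From the AgCl data: mol Cl per gram of compound = (0.2638 ÷ 143.318) ÷ 0.2808 = 0.0065551 mol/g, so in the 1.116 g combustion sample mol Cl = 0.0073155 mol
mass O = 1.116 − (0.35152 + 0.036873 + 0.25933) = 0.46827 g → mol O = 0.46827 ÷ 15.999 = 0.029269 mol
Divide by the smallest (0.0073155 mol): C 4.001, H 5.000, Cl 1.000, O 4.001

C4H5ClO4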